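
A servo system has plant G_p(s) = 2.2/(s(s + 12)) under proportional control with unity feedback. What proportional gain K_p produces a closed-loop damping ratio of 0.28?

Closed-loop characteristic equation: s² + 12s + K_p·2.2 = 0.
So ω_n = √(2.2K_p) and 2ζω_n = 12, giving ζ = 12/(2√(2.2K_p)).
Setting ζ = 0.28: √(2.2K_p) = 12/(2·0.28) = 21.43, so K_p = 459.2/2.2 = 209.

K_p = 209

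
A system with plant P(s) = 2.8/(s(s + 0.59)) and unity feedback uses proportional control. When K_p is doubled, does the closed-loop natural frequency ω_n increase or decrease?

increase

ω_n = √(2.8·K_p), which grows with K_p.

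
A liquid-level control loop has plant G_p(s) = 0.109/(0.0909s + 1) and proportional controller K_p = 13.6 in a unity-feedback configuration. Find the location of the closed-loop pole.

s = -27.31

Closed loop: T(s) = K_p·G_p/(1+K_p·G_p) = 1.482/(0.0909s + 1 + 1.482), with pole at s = −(1 + 1.482)/0.0909 = −27.31.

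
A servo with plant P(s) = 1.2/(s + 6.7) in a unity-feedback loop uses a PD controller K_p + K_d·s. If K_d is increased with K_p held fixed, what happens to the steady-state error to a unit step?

unchanged

K_d affects only the transient (the s-coefficient); the DC loop gain, and hence e_ss, depends only on K_p.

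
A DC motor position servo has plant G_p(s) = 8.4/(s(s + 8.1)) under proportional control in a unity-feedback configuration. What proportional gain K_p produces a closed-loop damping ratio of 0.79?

Closed-loop characteristic equation: s² + 8.1s + K_p·8.4 = 0.
So ω_n = √(8.4K_p) and 2ζω_n = 8.1, giving ζ = 8.1/(2√(8.4K_p)).
Setting ζ = 0.79: √(8.4K_p) = 8.1/(2·0.79) = 5.127, so K_p = 26.28/8.4 = 3.13.

K_p = 3.13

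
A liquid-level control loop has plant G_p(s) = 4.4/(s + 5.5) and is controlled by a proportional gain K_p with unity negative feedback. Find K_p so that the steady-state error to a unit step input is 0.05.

For a type-0 loop with proportional control, e_ss = 1/(1 + K_p·G_p(0)).
G_p(0) = 0.8. Require 1/(1 + K_p·0.8) = 0.05, so 1 + 0.8·K_p = 20.
K_p = (20 − 1)/0.8 = 23.8.

K_p = 23.8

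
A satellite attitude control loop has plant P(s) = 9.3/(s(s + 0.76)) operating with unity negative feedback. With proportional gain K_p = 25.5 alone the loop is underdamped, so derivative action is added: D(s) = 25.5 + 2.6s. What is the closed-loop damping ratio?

Forward path: (25.5 + 2.6s)·9.3/(s(s+0.76)). The closed-loop characteristic equation is s² + (0.76 + 9.3·2.6)s + 9.3·25.5 = 0.
That is s² + 24.94s + 237.2 = 0, so ω_n = 15.4 rad/s and ζ = 24.94/(2·15.4) = 0.8098.

ζ = 0.81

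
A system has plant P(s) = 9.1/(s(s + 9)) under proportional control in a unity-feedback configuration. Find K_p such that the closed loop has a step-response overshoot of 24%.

From %OS = 100·exp(−πζ/√(1−ζ²)) = 24%, ζ = −ln(0.24)/√(π²+ln²(0.24)) = 0.4136.
Characteristic equation s² + 9s + 9.1K_p = 0 gives ζ = 9/(2√(9.1K_p)).
Setting ζ = 0.4136: √(9.1K_p) = 9/(2·0.4136) = 10.88, so K_p = 118.4/9.1 = 13.

K_p = 13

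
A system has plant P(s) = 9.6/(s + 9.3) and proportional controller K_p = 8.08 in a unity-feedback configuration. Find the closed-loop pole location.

s = -86.87

Closed-loop transfer function: T(s) = K_p·P(s)/(1 + K_p·P(s)) = 77.57/(s + 9.3 + 77.57) = 77.57/(s + 86.87).
The closed-loop pole is at s = −86.87.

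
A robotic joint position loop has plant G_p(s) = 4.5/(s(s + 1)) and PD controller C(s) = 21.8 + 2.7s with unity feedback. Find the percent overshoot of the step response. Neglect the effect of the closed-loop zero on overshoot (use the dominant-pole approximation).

6.15%

Forward path: (21.8 + 2.7s)·4.5/(s(s+1)). The closed-loop characteristic equation is s² + (1 + 4.5·2.7)s + 4.5·21.8 = 0.
That is s² + 13.15s + 98.1 = 0, so ω_n = 9.905 rad/s and ζ = 13.15/(2·9.905) = 0.6638.
%OS = 100·exp(−πζ/√(1−ζ²)) = 6.15%.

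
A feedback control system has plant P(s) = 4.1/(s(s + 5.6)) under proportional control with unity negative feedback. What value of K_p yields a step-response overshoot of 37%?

From %OS = 100·exp(−πζ/√(1−ζ²)) = 37%, ζ = −ln(0.37)/√(π²+ln²(0.37)) = 0.3017.
Characteristic equation s² + 5.6s + 4.1K_p = 0 gives ζ = 5.6/(2√(4.1K_p)).
Setting ζ = 0.3017: √(4.1K_p) = 5.6/(2·0.3017) = 9.28, so K_p = 86.11/4.1 = 21.

K_p = 21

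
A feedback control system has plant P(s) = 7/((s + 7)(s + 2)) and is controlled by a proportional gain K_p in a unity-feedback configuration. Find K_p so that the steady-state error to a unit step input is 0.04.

For a type-0 loop with proportional control, e_ss = 1/(1 + K_p·P(0)).
P(0) = 0.5. Require 1/(1 + K_p·0.5) = 0.04, so 1 + 0.5·K_p = 25.
K_p = (25 − 1)/0.5 = 48.

K_p = 48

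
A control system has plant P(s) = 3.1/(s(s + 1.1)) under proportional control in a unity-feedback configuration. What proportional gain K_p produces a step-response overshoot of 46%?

From %OS = 100·exp(−πζ/√(1−ζ²)) = 46%, ζ = −ln(0.46)/√(π²+ln²(0.46)) = 0.24.
Characteristic equation s² + 1.1s + 3.1K_p = 0 gives ζ = 1.1/(2√(3.1K_p)).
Setting ζ = 0.24: √(3.1K_p) = 1.1/(2·0.24) = 2.292, so K_p = 5.254/3.1 = 1.69.

K_p = 1.69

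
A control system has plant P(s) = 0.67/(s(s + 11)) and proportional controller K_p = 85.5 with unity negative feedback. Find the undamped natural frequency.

1 + K_p·P(s) = 0 gives s² + 11s + 57.29 = 0.
Matching s² + 2ζω_n s + ω_n²: ω_n = √57.29 = 7.569 rad/s and 2ζω_n = 11, so ζ = 11/(2·7.569) = 0.727.

ω_n = 7.57 rad/s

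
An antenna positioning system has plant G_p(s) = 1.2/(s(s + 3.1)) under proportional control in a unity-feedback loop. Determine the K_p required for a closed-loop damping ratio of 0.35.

K_p = 16.3

Closed-loop characteristic equation: s² + 3.1s + K_p·1.2 = 0.
So ω_n = √(1.2K_p) and 2ζω_n = 3.1, giving ζ = 3.1/(2√(1.2K_p)).
Setting ζ = 0.35: √(1.2K_p) = 3.1/(2·0.35) = 4.429, so K_p = 19.61/1.2 = 16.3.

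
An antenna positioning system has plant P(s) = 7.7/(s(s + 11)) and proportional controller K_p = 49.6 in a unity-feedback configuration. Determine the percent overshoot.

From 1 + K_pP(s) = 0: s² + 11s + 381.9 = 0 ⇒ ω_n = 19.54, ζ = 0.2814.
%OS = 100·exp(−πζ/√(1−ζ²)) = 100·exp(−π·0.2814/√0.9208) = 39.8%.

39.8%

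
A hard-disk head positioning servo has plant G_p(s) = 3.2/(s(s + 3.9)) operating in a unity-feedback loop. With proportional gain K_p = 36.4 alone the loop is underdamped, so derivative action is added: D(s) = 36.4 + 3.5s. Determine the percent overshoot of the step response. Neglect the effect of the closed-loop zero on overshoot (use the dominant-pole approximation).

4.62%

Forward path: (36.4 + 3.5s)·3.2/(s(s+3.9)). The closed-loop characteristic equation is s² + (3.9 + 3.2·3.5)s + 3.2·36.4 = 0.
That is s² + 15.1s + 116.5 = 0, so ω_n = 10.79 rad/s and ζ = 15.1/(2·10.79) = 0.6996.
%OS = 100·exp(−πζ/√(1−ζ²)) = 4.62%.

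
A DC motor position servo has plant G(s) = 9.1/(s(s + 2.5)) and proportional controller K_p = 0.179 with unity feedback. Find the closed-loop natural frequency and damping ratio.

ω_n = 1.28 rad/s, ζ = 0.979

The closed-loop denominator is s(s+2.5) + 0.179·9.1 = s² + 2.5s + 1.629.
So ω_n² = 1.629 ⇒ ω_n = 1.276 rad/s, and ζ = 2.5/(2ω_n) = 0.979.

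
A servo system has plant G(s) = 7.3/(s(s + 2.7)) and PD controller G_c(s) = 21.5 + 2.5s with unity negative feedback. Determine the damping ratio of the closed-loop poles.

ζ = 0.836

Forward path: (21.5 + 2.5s)·7.3/(s(s+2.7)). The closed-loop characteristic equation is s² + (2.7 + 7.3·2.5)s + 7.3·21.5 = 0.
That is s² + 20.95s + 156.9 = 0, so ω_n = 12.53 rad/s and ζ = 20.95/(2·12.53) = 0.8361.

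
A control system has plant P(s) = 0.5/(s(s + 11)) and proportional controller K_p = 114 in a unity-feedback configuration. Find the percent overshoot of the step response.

3.54%

From 1 + K_pP(s) = 0: s² + 11s + 57 = 0 ⇒ ω_n = 7.55, ζ = 0.7285.
%OS = 100·exp(−πζ/√(1−ζ²)) = 100·exp(−π·0.7285/√0.4693) = 3.54%.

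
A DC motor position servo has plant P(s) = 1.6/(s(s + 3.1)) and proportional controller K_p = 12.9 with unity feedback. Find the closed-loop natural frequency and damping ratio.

ω_n = 4.54 rad/s, ζ = 0.341

With unity feedback the closed-loop characteristic equation is s² + 3.1s + 12.9·1.6 = s² + 3.1s + 20.64 = 0.
So ω_n² = 20.64 ⇒ ω_n = 4.543 rad/s, and ζ = 3.1/(2ω_n) = 0.341.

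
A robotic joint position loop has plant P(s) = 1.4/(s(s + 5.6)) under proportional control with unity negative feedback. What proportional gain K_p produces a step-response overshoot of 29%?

K_p = 41.7

From %OS = 100·exp(−πζ/√(1−ζ²)) = 29%, ζ = −ln(0.29)/√(π²+ln²(0.29)) = 0.3666.
Characteristic equation s² + 5.6s + 1.4K_p = 0 gives ζ = 5.6/(2√(1.4K_p)).
Setting ζ = 0.3666: √(1.4K_p) = 5.6/(2·0.3666) = 7.638, so K_p = 58.34/1.4 = 41.7.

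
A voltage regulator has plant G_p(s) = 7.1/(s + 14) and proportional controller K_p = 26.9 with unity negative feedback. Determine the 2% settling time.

Closed-loop transfer function: T(s) = K_p·G_p(s)/(1 + K_p·G_p(s)) = 191/(s + 14 + 191) = 191/(s + 205).
Time constant τ = 1/205 = 0.004878 s, so the 2% settling time is about 4τ = 0.0195 s.

T_s ≈ 0.0195 s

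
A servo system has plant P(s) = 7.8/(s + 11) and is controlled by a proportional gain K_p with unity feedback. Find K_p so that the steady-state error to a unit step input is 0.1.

The loop is type 0, so e_ss(step) = 1/(1 + K_pos) with K_pos = K_p·P(0).
P(0) = 0.7091. Require 1/(1 + K_p·0.7091) = 0.1, so 1 + 0.7091·K_p = 10.
K_p = (10 − 1)/0.7091 = 12.7.

K_p = 12.7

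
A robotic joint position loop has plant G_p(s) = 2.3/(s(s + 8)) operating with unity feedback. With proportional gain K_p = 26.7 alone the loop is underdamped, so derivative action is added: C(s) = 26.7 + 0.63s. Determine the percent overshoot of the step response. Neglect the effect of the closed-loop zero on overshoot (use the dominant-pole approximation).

9.31%

Forward path: (26.7 + 0.63s)·2.3/(s(s+8)). The closed-loop characteristic equation is s² + (8 + 2.3·0.63)s + 2.3·26.7 = 0.
That is s² + 9.449s + 61.41 = 0, so ω_n = 7.836 rad/s and ζ = 9.449/(2·7.836) = 0.6029.
%OS = 100·exp(−πζ/√(1−ζ²)) = 9.31%.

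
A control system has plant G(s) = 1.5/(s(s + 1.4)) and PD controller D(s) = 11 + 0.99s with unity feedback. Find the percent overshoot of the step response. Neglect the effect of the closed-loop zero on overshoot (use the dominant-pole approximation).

30.3%

Forward path: (11 + 0.99s)·1.5/(s(s+1.4)). The closed-loop characteristic equation is s² + (1.4 + 1.5·0.99)s + 1.5·11 = 0.
That is s² + 2.885s + 16.5 = 0, so ω_n = 4.062 rad/s and ζ = 2.885/(2·4.062) = 0.3551.
%OS = 100·exp(−πζ/√(1−ζ²)) = 30.3%.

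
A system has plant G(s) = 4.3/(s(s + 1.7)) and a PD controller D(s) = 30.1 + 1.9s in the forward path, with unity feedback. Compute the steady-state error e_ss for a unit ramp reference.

The loop has one pole at the origin (type 1). Velocity error constant K_v = lim_{s→0} s·D(s)G(s) = 30.1·4.3/1.7 = 76.14.
Steady-state error to a unit ramp: e_ss = 1/K_v = 0.0131.

0.0131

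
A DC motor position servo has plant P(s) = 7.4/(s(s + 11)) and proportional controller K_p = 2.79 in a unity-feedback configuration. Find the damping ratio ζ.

1 + K_p·P(s) = 0 gives s² + 11s + 20.65 = 0.
Matching s² + 2ζω_n s + ω_n²: ω_n = √20.65 = 4.544 rad/s and 2ζω_n = 11, so ζ = 11/(2·4.544) = 1.21.

ζ = 1.21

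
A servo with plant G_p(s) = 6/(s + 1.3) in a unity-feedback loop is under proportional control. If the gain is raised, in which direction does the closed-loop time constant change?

decrease

The closed-loop bandwidth 1.3+K_p·6 grows with K_p, so τ shrinks.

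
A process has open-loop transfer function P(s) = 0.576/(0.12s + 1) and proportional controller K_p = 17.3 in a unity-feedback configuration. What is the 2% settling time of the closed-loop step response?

T_s ≈ 0.0438 s

Closed loop: T(s) = K_p·P/(1+K_p·P) = 9.965/(0.12s + 1 + 9.965), with pole at s = −(1 + 9.965)/0.12 = −91.37.
τ = 1/91.37 = 0.01094 s, so 2% settling time ≈ 4τ = 0.0438 s.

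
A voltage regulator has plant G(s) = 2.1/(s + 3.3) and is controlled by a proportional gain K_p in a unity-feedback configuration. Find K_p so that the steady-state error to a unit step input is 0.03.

For a type-0 loop with proportional control, e_ss = 1/(1 + K_p·G(0)).
G(0) = 0.6364. Require 1/(1 + K_p·0.6364) = 0.03, so 1 + 0.6364·K_p = 33.33.
K_p = (33.33 − 1)/0.6364 = 50.8.

K_p = 50.8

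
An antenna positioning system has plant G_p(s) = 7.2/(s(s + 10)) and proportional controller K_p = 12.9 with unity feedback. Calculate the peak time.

The closed-loop denominator s² + 10s + 92.88 gives ω_n = √92.88 = 9.637 and ζ = 10/(2ω_n) = 0.5188.
Damped frequency ω_d = ω_n√(1−ζ²) = 8.239 rad/s, so peak time T_p = π/ω_d = 0.381 s.

T_p = 0.381 s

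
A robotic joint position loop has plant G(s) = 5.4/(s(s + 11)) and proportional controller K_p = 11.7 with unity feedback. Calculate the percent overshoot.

The closed-loop denominator s² + 11s + 63.18 gives ω_n = √63.18 = 7.949 and ζ = 11/(2ω_n) = 0.6919.
%OS = 100·exp(−πζ/√(1−ζ²)) = 100·exp(−π·0.6919/√0.5212) = 4.92%.

4.92%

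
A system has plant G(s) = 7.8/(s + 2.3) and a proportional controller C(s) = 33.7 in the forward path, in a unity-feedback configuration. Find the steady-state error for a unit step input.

0.00867

The loop is type 0. Static position error constant K_pos = C(0)·G(0) = 33.7·3.391 = 114.3.
Steady-state error to a unit step: e_ss = 1/(1+K_pos) = 1/115.3 = 0.00867.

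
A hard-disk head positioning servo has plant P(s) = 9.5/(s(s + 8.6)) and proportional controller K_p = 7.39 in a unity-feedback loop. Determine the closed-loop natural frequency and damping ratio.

1 + K_p·P(s) = 0 gives s² + 8.6s + 70.2 = 0.
So ω_n² = 70.2 ⇒ ω_n = 8.379 rad/s, and ζ = 8.6/(2ω_n) = 0.513.

ω_n = 8.38 rad/s, ζ = 0.513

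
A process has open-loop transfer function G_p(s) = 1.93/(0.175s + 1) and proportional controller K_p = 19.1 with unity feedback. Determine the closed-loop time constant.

τ = 0.00462 s

Closed loop: T(s) = K_p·G_p/(1+K_p·G_p) = 36.86/(0.175s + 1 + 36.86), with pole at s = −(1 + 36.86)/0.175 = −216.4.
Closed-loop time constant τ = 1/216.4 = 0.00462 s.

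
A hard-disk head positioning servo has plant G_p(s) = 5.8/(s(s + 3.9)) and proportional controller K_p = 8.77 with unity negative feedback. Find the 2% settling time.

Closed-loop characteristic equation: s² + 3.9s + 50.87 = 0, so ω_n = 7.132 rad/s and ζ = 3.9/(2·7.132) = 0.2734.
2% settling time T_s ≈ 4/(ζω_n) = 4/1.95 = 2.05 s.

T_s ≈ 2.05 s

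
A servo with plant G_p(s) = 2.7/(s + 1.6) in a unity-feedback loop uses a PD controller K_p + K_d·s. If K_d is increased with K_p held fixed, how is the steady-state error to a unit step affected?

unchanged

K_d affects only the transient (the s-coefficient); the DC loop gain, and hence e_ss, depends only on K_p.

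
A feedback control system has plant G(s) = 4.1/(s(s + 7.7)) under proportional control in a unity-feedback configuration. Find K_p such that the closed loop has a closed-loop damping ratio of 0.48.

Closed-loop characteristic equation: s² + 7.7s + K_p·4.1 = 0.
So ω_n = √(4.1K_p) and 2ζω_n = 7.7, giving ζ = 7.7/(2√(4.1K_p)).
Setting ζ = 0.48: √(4.1K_p) = 7.7/(2·0.48) = 8.021, so K_p = 64.33/4.1 = 15.7.

K_p = 15.7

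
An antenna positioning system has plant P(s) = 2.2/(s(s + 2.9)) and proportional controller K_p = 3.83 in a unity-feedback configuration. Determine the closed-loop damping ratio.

The closed-loop denominator is s(s+2.9) + 3.83·2.2 = s² + 2.9s + 8.426.
So ω_n² = 8.426 ⇒ ω_n = 2.903 rad/s, and ζ = 2.9/(2ω_n) = 0.5.

ζ = 0.5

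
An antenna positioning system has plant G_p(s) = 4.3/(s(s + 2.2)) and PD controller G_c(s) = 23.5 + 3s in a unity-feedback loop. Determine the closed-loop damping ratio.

ζ = 0.751

Forward path: (23.5 + 3s)·4.3/(s(s+2.2)). The closed-loop characteristic equation is s² + (2.2 + 4.3·3)s + 4.3·23.5 = 0.
That is s² + 15.1s + 101 = 0, so ω_n = 10.05 rad/s and ζ = 15.1/(2·10.05) = 0.7511.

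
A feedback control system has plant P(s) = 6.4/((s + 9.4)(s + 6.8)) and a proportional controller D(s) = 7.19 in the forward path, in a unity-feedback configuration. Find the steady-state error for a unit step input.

0.581

The loop is type 0. Static position error constant K_pos = D(0)·P(0) = 7.19·0.1001 = 0.7199.
Steady-state error to a unit step: e_ss = 1/(1+K_pos) = 1/1.72 = 0.581.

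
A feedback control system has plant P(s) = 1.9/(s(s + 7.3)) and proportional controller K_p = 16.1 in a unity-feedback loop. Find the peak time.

From 1 + K_pP(s) = 0: s² + 7.3s + 30.59 = 0 ⇒ ω_n = 5.531, ζ = 0.6599.
Damped frequency ω_d = ω_n√(1−ζ²) = 4.155 rad/s, so peak time T_p = π/ω_d = 0.756 s.

T_p = 0.756 s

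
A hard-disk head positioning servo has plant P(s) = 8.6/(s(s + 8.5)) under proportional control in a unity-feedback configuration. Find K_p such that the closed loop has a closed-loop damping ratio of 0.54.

K_p = 7.2

Closed-loop characteristic equation: s² + 8.5s + K_p·8.6 = 0.
So ω_n = √(8.6K_p) and 2ζω_n = 8.5, giving ζ = 8.5/(2√(8.6K_p)).
Setting ζ = 0.54: √(8.6K_p) = 8.5/(2·0.54) = 7.87, so K_p = 61.94/8.6 = 7.2.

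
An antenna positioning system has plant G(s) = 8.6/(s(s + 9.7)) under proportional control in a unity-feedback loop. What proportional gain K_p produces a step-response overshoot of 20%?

From %OS = 100·exp(−πζ/√(1−ζ²)) = 20%, ζ = −ln(0.2)/√(π²+ln²(0.2)) = 0.4559.
Characteristic equation s² + 9.7s + 8.6K_p = 0 gives ζ = 9.7/(2√(8.6K_p)).
Setting ζ = 0.4559: √(8.6K_p) = 9.7/(2·0.4559) = 10.64, so K_p = 113.1/8.6 = 13.2.

K_p = 13.2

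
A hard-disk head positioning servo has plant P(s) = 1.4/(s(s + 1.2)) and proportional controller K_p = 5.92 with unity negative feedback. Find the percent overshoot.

51.2%

From 1 + K_pP(s) = 0: s² + 1.2s + 8.288 = 0 ⇒ ω_n = 2.879, ζ = 0.2084.
%OS = 100·exp(−πζ/√(1−ζ²)) = 100·exp(−π·0.2084/√0.9566) = 51.2%.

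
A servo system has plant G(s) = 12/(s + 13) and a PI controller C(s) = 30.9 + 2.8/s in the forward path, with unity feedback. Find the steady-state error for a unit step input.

0

The open loop C(s)G(s) has a pole at the origin (type 1), so the static position error constant is infinite and e_ss = 1/(1+∞) = 0.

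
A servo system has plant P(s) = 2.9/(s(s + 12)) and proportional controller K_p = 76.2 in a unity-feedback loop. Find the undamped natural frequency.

1 + K_p·P(s) = 0 gives s² + 12s + 221 = 0.
So ω_n² = 221 ⇒ ω_n = 14.87 rad/s, and ζ = 12/(2ω_n) = 0.404.

ω_n = 14.9 rad/s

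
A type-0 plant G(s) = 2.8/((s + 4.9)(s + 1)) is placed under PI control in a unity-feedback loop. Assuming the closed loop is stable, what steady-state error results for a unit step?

The PI controller's integrator makes the forward path type 1, so e_ss to a step is zero.

0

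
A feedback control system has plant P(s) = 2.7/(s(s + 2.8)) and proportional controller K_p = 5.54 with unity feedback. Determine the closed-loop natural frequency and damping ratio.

1 + K_p·P(s) = 0 gives s² + 2.8s + 14.96 = 0.
Matching s² + 2ζω_n s + ω_n²: ω_n = √14.96 = 3.868 rad/s and 2ζω_n = 2.8, so ζ = 2.8/(2·3.868) = 0.362.

ω_n = 3.87 rad/s, ζ = 0.362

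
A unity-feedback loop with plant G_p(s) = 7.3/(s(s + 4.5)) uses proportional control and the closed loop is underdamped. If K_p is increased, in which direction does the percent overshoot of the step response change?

Characteristic equation s² + 4.5s + K_p·7.3 = 0: raising K_p raises ω_n while 2ζω_n = 4.5 is fixed, so ζ falls and overshoot grows.

increase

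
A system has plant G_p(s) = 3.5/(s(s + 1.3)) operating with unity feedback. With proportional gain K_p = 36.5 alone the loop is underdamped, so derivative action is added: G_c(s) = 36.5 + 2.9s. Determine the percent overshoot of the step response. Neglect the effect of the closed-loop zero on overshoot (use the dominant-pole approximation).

15.8%

Forward path: (36.5 + 2.9s)·3.5/(s(s+1.3)). The closed-loop characteristic equation is s² + (1.3 + 3.5·2.9)s + 3.5·36.5 = 0.
That is s² + 11.45s + 127.8 = 0, so ω_n = 11.3 rad/s and ζ = 11.45/(2·11.3) = 0.5065.
%OS = 100·exp(−πζ/√(1−ζ²)) = 15.8%.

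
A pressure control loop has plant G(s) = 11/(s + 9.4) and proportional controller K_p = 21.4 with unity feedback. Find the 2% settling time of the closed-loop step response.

Closed-loop transfer function: T(s) = K_p·G(s)/(1 + K_p·G(s)) = 235.4/(s + 9.4 + 235.4) = 235.4/(s + 244.8).
Time constant τ = 1/244.8 = 0.004085 s, so the 2% settling time is about 4τ = 0.0163 s.

T_s ≈ 0.0163 s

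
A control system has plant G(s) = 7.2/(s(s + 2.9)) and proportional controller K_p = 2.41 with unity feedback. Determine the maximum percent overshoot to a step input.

31.1%

From 1 + K_pG(s) = 0: s² + 2.9s + 17.35 = 0 ⇒ ω_n = 4.166, ζ = 0.3481.
%OS = 100·exp(−πζ/√(1−ζ²)) = 100·exp(−π·0.3481/√0.8788) = 31.1%.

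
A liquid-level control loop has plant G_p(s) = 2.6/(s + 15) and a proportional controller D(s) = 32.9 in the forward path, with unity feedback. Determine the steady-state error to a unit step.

0.149

The loop is type 0. Static position error constant K_pos = D(0)·G_p(0) = 32.9·0.1733 = 5.703.
Steady-state error to a unit step: e_ss = 1/(1+K_pos) = 1/6.703 = 0.149.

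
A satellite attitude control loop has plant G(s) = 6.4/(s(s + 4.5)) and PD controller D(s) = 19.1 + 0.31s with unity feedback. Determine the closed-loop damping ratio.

ζ = 0.293

Forward path: (19.1 + 0.31s)·6.4/(s(s+4.5)). The closed-loop characteristic equation is s² + (4.5 + 6.4·0.31)s + 6.4·19.1 = 0.
That is s² + 6.484s + 122.2 = 0, so ω_n = 11.06 rad/s and ζ = 6.484/(2·11.06) = 0.2932.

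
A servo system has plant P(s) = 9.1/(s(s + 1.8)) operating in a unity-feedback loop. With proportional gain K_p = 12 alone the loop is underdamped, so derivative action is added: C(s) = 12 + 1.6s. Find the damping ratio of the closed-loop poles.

Forward path: (12 + 1.6s)·9.1/(s(s+1.8)). The closed-loop characteristic equation is s² + (1.8 + 9.1·1.6)s + 9.1·12 = 0.
That is s² + 16.36s + 109.2 = 0, so ω_n = 10.45 rad/s and ζ = 16.36/(2·10.45) = 0.7828.

ζ = 0.783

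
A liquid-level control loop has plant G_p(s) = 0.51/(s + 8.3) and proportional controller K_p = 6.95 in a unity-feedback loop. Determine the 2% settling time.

Closed-loop transfer function: T(s) = K_p·G_p(s)/(1 + K_p·G_p(s)) = 3.545/(s + 8.3 + 3.545) = 3.545/(s + 11.84).
Time constant τ = 1/11.84 = 0.08443 s, so the 2% settling time is about 4τ = 0.338 s.

T_s ≈ 0.338 s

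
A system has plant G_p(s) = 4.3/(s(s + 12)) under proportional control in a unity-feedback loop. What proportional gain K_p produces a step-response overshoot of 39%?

From %OS = 100·exp(−πζ/√(1−ζ²)) = 39%, ζ = −ln(0.39)/√(π²+ln²(0.39)) = 0.2871.
Characteristic equation s² + 12s + 4.3K_p = 0 gives ζ = 12/(2√(4.3K_p)).
Setting ζ = 0.2871: √(4.3K_p) = 12/(2·0.2871) = 20.9, so K_p = 436.7/4.3 = 102.

K_p = 102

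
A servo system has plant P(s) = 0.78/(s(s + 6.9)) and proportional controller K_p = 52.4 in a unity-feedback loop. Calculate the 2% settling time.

Closed-loop characteristic equation: s² + 6.9s + 40.87 = 0, so ω_n = 6.393 rad/s and ζ = 6.9/(2·6.393) = 0.5396.
2% settling time T_s ≈ 4/(ζω_n) = 4/3.45 = 1.16 s.

T_s ≈ 1.16 s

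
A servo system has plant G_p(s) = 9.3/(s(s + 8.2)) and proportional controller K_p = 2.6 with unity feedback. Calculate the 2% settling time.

T_s ≈ 0.976 s

The closed-loop denominator s² + 8.2s + 24.18 gives ω_n = √24.18 = 4.917 and ζ = 8.2/(2ω_n) = 0.8338.
2% settling time T_s ≈ 4/(ζω_n) = 4/4.1 = 0.976 s.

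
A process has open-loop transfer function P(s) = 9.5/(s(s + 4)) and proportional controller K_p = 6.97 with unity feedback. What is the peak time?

T_p = 0.398 s

From 1 + K_pP(s) = 0: s² + 4s + 66.22 = 0 ⇒ ω_n = 8.137, ζ = 0.2458.
Damped frequency ω_d = ω_n√(1−ζ²) = 7.888 rad/s, so peak time T_p = π/ω_d = 0.398 s.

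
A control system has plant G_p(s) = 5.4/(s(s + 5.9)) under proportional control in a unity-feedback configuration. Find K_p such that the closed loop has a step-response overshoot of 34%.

K_p = 15.3

From %OS = 100·exp(−πζ/√(1−ζ²)) = 34%, ζ = −ln(0.34)/√(π²+ln²(0.34)) = 0.3248.
Characteristic equation s² + 5.9s + 5.4K_p = 0 gives ζ = 5.9/(2√(5.4K_p)).
Setting ζ = 0.3248: √(5.4K_p) = 5.9/(2·0.3248) = 9.083, so K_p = 82.5/5.4 = 15.3.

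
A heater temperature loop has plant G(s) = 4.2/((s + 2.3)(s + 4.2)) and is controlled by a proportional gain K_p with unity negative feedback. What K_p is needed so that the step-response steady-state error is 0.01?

For a type-0 loop with proportional control, e_ss = 1/(1 + K_p·G(0)).
G(0) = 0.4348. Require 1/(1 + K_p·0.4348) = 0.01, so 1 + 0.4348·K_p = 100.
K_p = (100 − 1)/0.4348 = 228.

K_p = 228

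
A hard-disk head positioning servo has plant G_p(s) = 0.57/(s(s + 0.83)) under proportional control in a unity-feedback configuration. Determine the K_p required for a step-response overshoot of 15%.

From %OS = 100·exp(−πζ/√(1−ζ²)) = 15%, ζ = −ln(0.15)/√(π²+ln²(0.15)) = 0.5169.
Characteristic equation s² + 0.83s + 0.57K_p = 0 gives ζ = 0.83/(2√(0.57K_p)).
Setting ζ = 0.5169: √(0.57K_p) = 0.83/(2·0.5169) = 0.8028, so K_p = 0.6445/0.57 = 1.13.

K_p = 1.13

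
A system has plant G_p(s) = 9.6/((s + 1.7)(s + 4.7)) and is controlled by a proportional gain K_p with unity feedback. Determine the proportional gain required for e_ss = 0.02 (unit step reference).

Steady-state error for a unit step on this type-0 loop is 1/(1 + K_p·G_p(0)).
G_p(0) = 1.202. Require 1/(1 + K_p·1.202) = 0.02, so 1 + 1.202·K_p = 50.
K_p = (50 − 1)/1.202 = 40.8.

K_p = 40.8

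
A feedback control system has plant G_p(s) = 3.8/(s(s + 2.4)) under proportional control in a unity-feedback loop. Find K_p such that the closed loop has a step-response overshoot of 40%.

From %OS = 100·exp(−πζ/√(1−ζ²)) = 40%, ζ = −ln(0.4)/√(π²+ln²(0.4)) = 0.28.
Characteristic equation s² + 2.4s + 3.8K_p = 0 gives ζ = 2.4/(2√(3.8K_p)).
Setting ζ = 0.28: √(3.8K_p) = 2.4/(2·0.28) = 4.286, so K_p = 18.37/3.8 = 4.83.

K_p = 4.83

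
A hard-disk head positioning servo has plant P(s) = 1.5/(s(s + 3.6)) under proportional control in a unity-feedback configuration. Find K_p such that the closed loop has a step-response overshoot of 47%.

From %OS = 100·exp(−πζ/√(1−ζ²)) = 47%, ζ = −ln(0.47)/√(π²+ln²(0.47)) = 0.2337.
Characteristic equation s² + 3.6s + 1.5K_p = 0 gives ζ = 3.6/(2√(1.5K_p)).
Setting ζ = 0.2337: √(1.5K_p) = 3.6/(2·0.2337) = 7.703, so K_p = 59.34/1.5 = 39.6.

K_p = 39.6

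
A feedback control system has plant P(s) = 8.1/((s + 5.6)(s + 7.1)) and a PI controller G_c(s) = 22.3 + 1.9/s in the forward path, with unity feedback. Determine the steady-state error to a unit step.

0

The open loop G_c(s)P(s) has a pole at the origin (type 1), so the static position error constant is infinite and e_ss = 1/(1+∞) = 0.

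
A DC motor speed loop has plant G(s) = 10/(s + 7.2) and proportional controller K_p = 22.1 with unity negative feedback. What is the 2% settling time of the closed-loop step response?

Closed-loop transfer function: T(s) = K_p·G(s)/(1 + K_p·G(s)) = 221/(s + 7.2 + 221) = 221/(s + 228.2).
Time constant τ = 1/228.2 = 0.004382 s, so the 2% settling time is about 4τ = 0.0175 s.

T_s ≈ 0.0175 s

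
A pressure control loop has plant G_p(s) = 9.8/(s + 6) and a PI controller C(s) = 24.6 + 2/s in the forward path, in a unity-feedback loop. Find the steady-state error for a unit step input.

0

The open loop C(s)G_p(s) has a pole at the origin (type 1), so the static position error constant is infinite and e_ss = 1/(1+∞) = 0.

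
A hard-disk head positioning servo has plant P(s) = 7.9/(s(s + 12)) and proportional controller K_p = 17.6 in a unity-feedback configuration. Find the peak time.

The closed-loop denominator s² + 12s + 139 gives ω_n = √139 = 11.79 and ζ = 12/(2ω_n) = 0.5088.
Damped frequency ω_d = ω_n√(1−ζ²) = 10.15 rad/s, so peak time T_p = π/ω_d = 0.309 s.

T_p = 0.309 s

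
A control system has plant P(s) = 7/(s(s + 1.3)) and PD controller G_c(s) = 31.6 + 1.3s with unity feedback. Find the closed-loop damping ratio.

ζ = 0.35

Forward path: (31.6 + 1.3s)·7/(s(s+1.3)). The closed-loop characteristic equation is s² + (1.3 + 7·1.3)s + 7·31.6 = 0.
That is s² + 10.4s + 221.2 = 0, so ω_n = 14.87 rad/s and ζ = 10.4/(2·14.87) = 0.3496.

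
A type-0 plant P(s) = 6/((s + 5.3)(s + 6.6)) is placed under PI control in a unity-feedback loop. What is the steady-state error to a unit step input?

0

The PI controller's integrator makes the forward path type 1, so e_ss to a step is zero.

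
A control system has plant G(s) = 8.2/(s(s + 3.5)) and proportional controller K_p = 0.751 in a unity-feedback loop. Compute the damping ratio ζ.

ζ = 0.705

1 + K_p·G(s) = 0 gives s² + 3.5s + 6.158 = 0.
Matching s² + 2ζω_n s + ω_n²: ω_n = √6.158 = 2.482 rad/s and 2ζω_n = 3.5, so ζ = 3.5/(2·2.482) = 0.705.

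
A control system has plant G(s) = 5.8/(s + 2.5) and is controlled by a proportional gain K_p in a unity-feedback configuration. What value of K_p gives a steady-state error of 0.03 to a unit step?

Steady-state error for a unit step on this type-0 loop is 1/(1 + K_p·G(0)).
G(0) = 2.32. Require 1/(1 + K_p·2.32) = 0.03, so 1 + 2.32·K_p = 33.33.
K_p = (33.33 − 1)/2.32 = 13.9.

K_p = 13.9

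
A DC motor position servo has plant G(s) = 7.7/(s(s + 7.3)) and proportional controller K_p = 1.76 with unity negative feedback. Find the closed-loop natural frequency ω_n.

ω_n = 3.68 rad/s

The closed-loop denominator is s(s+7.3) + 1.76·7.7 = s² + 7.3s + 13.55.
Matching s² + 2ζω_n s + ω_n²: ω_n = √13.55 = 3.681 rad/s and 2ζω_n = 7.3, so ζ = 7.3/(2·3.681) = 0.991.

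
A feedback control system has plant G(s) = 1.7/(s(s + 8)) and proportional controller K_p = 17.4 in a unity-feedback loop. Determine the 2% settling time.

The closed-loop denominator s² + 8s + 29.58 gives ω_n = √29.58 = 5.439 and ζ = 8/(2ω_n) = 0.7355.
2% settling time T_s ≈ 4/(ζω_n) = 4/4 = 1 s.

T_s ≈ 1 s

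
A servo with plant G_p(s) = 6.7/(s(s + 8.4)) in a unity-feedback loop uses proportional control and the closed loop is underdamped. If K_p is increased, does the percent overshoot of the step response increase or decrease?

increase

Characteristic equation s² + 8.4s + K_p·6.7 = 0: raising K_p raises ω_n while 2ζω_n = 8.4 is fixed, so ζ falls and overshoot grows.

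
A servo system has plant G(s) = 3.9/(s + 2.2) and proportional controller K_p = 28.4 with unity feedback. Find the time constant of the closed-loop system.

Closed-loop transfer function: T(s) = K_p·G(s)/(1 + K_p·G(s)) = 110.8/(s + 2.2 + 110.8) = 110.8/(s + 113).
Time constant τ = 1/113 = 0.00885 s.

τ = 0.00885 s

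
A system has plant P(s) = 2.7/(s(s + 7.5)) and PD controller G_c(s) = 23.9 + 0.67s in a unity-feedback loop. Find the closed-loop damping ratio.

Forward path: (23.9 + 0.67s)·2.7/(s(s+7.5)). The closed-loop characteristic equation is s² + (7.5 + 2.7·0.67)s + 2.7·23.9 = 0.
That is s² + 9.309s + 64.53 = 0, so ω_n = 8.033 rad/s and ζ = 9.309/(2·8.033) = 0.5794.

ζ = 0.579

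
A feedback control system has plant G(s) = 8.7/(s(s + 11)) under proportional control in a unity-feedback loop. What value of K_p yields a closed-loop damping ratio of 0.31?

Closed-loop characteristic equation: s² + 11s + K_p·8.7 = 0.
So ω_n = √(8.7K_p) and 2ζω_n = 11, giving ζ = 11/(2√(8.7K_p)).
Setting ζ = 0.31: √(8.7K_p) = 11/(2·0.31) = 17.74, so K_p = 314.8/8.7 = 36.2.

K_p = 36.2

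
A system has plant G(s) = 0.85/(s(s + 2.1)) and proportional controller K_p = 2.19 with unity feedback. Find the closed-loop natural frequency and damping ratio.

ω_n = 1.36 rad/s, ζ = 0.77

1 + K_p·G(s) = 0 gives s² + 2.1s + 1.861 = 0.
Matching s² + 2ζω_n s + ω_n²: ω_n = √1.861 = 1.364 rad/s and 2ζω_n = 2.1, so ζ = 2.1/(2·1.364) = 0.77.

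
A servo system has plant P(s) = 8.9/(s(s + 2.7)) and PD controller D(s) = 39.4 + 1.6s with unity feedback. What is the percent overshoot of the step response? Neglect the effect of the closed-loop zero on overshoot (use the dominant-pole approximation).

Forward path: (39.4 + 1.6s)·8.9/(s(s+2.7)). The closed-loop characteristic equation is s² + (2.7 + 8.9·1.6)s + 8.9·39.4 = 0.
That is s² + 16.94s + 350.7 = 0, so ω_n = 18.73 rad/s and ζ = 16.94/(2·18.73) = 0.4523.
%OS = 100·exp(−πζ/√(1−ζ²)) = 20.3%.

20.3%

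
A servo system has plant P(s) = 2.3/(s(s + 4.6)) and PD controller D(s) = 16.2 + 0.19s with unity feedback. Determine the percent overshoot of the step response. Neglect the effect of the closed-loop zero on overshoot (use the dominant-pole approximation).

24.1%

Forward path: (16.2 + 0.19s)·2.3/(s(s+4.6)). The closed-loop characteristic equation is s² + (4.6 + 2.3·0.19)s + 2.3·16.2 = 0.
That is s² + 5.037s + 37.26 = 0, so ω_n = 6.104 rad/s and ζ = 5.037/(2·6.104) = 0.4126.
%OS = 100·exp(−πζ/√(1−ζ²)) = 24.1%.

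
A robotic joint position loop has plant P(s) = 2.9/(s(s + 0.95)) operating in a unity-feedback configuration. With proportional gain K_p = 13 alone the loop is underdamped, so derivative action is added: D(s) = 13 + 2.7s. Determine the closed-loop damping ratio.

ζ = 0.715

Forward path: (13 + 2.7s)·2.9/(s(s+0.95)). The closed-loop characteristic equation is s² + (0.95 + 2.9·2.7)s + 2.9·13 = 0.
That is s² + 8.78s + 37.7 = 0, so ω_n = 6.14 rad/s and ζ = 8.78/(2·6.14) = 0.715.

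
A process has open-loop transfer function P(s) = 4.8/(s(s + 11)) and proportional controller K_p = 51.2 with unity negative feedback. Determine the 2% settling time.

T_s ≈ 0.727 s

From 1 + K_pP(s) = 0: s² + 11s + 245.8 = 0 ⇒ ω_n = 15.68, ζ = 0.3508.
2% settling time T_s ≈ 4/(ζω_n) = 4/5.5 = 0.727 s.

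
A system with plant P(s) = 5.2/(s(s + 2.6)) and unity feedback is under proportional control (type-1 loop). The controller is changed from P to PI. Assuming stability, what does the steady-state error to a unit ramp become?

The integrator raises the loop to type 2, so K_v → ∞ and e_ss to a ramp is zero.

0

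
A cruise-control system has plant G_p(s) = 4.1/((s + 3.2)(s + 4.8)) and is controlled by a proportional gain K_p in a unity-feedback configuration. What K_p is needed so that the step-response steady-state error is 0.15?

Steady-state error for a unit step on this type-0 loop is 1/(1 + K_p·G_p(0)).
G_p(0) = 0.2669. Require 1/(1 + K_p·0.2669) = 0.15, so 1 + 0.2669·K_p = 6.667.
K_p = (6.667 − 1)/0.2669 = 21.2.

K_p = 21.2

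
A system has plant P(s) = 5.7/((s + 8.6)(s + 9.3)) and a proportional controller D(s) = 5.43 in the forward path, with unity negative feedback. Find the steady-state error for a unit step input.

The loop is type 0. Static position error constant K_pos = D(0)·P(0) = 5.43·0.07127 = 0.387.
Steady-state error to a unit step: e_ss = 1/(1+K_pos) = 1/1.387 = 0.721.

0.721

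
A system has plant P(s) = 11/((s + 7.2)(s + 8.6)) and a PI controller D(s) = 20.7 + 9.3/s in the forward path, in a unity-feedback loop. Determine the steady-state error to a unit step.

The open loop D(s)P(s) has a pole at the origin (type 1), so the static position error constant is infinite and e_ss = 1/(1+∞) = 0.

0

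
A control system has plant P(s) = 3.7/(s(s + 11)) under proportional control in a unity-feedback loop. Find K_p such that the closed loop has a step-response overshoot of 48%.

From %OS = 100·exp(−πζ/√(1−ζ²)) = 48%, ζ = −ln(0.48)/√(π²+ln²(0.48)) = 0.2275.
Characteristic equation s² + 11s + 3.7K_p = 0 gives ζ = 11/(2√(3.7K_p)).
Setting ζ = 0.2275: √(3.7K_p) = 11/(2·0.2275) = 24.18, so K_p = 584.5/3.7 = 158.

K_p = 158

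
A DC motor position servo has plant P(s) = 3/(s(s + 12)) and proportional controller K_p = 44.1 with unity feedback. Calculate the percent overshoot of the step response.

14.6%

From 1 + K_pP(s) = 0: s² + 12s + 132.3 = 0 ⇒ ω_n = 11.5, ζ = 0.5216.
%OS = 100·exp(−πζ/√(1−ζ²)) = 100·exp(−π·0.5216/√0.7279) = 14.6%.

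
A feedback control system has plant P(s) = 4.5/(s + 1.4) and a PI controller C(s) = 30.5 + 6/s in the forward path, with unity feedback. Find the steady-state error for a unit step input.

0

The open loop C(s)P(s) has a pole at the origin (type 1), so the static position error constant is infinite and e_ss = 1/(1+∞) = 0.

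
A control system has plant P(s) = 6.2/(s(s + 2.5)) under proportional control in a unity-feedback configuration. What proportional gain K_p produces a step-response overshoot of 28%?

K_p = 1.79

From %OS = 100·exp(−πζ/√(1−ζ²)) = 28%, ζ = −ln(0.28)/√(π²+ln²(0.28)) = 0.3755.
Characteristic equation s² + 2.5s + 6.2K_p = 0 gives ζ = 2.5/(2√(6.2K_p)).
Setting ζ = 0.3755: √(6.2K_p) = 2.5/(2·0.3755) = 3.329, so K_p = 11.08/6.2 = 1.79.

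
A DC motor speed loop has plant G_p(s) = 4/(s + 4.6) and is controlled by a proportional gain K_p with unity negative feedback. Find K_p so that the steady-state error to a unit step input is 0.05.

Steady-state error for a unit step on this type-0 loop is 1/(1 + K_p·G_p(0)).
G_p(0) = 0.8696. Require 1/(1 + K_p·0.8696) = 0.05, so 1 + 0.8696·K_p = 20.
K_p = (20 − 1)/0.8696 = 21.8.

K_p = 21.8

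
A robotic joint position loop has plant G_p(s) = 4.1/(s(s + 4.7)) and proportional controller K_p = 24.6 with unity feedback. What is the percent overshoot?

46.9%

The closed-loop denominator s² + 4.7s + 100.9 gives ω_n = √100.9 = 10.04 and ζ = 4.7/(2ω_n) = 0.234.
%OS = 100·exp(−πζ/√(1−ζ²)) = 100·exp(−π·0.234/√0.9452) = 46.9%.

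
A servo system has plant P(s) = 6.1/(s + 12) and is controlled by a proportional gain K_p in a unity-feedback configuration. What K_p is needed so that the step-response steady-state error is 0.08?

K_p = 22.6

For a type-0 loop with proportional control, e_ss = 1/(1 + K_p·P(0)).
P(0) = 0.5083. Require 1/(1 + K_p·0.5083) = 0.08, so 1 + 0.5083·K_p = 12.5.
K_p = (12.5 − 1)/0.5083 = 22.6.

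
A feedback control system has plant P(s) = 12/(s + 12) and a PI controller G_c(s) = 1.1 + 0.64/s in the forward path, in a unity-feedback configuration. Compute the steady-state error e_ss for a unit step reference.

The open loop G_c(s)P(s) has a pole at the origin (type 1), so the static position error constant is infinite and e_ss = 1/(1+∞) = 0.

0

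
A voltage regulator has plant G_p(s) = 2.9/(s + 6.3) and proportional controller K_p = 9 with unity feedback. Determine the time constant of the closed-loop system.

τ = 0.0309 s

Closed-loop transfer function: T(s) = K_p·G_p(s)/(1 + K_p·G_p(s)) = 26.1/(s + 6.3 + 26.1) = 26.1/(s + 32.4).
Time constant τ = 1/32.4 = 0.0309 s.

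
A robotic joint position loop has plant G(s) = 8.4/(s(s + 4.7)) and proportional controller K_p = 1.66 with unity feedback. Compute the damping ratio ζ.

The closed-loop denominator is s(s+4.7) + 1.66·8.4 = s² + 4.7s + 13.94.
Matching s² + 2ζω_n s + ω_n²: ω_n = √13.94 = 3.734 rad/s and 2ζω_n = 4.7, so ζ = 4.7/(2·3.734) = 0.629.

ζ = 0.629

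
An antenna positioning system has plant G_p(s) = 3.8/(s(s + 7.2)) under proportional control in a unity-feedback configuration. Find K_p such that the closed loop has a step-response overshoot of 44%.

K_p = 53.4

From %OS = 100·exp(−πζ/√(1−ζ²)) = 44%, ζ = −ln(0.44)/√(π²+ln²(0.44)) = 0.2528.
Characteristic equation s² + 7.2s + 3.8K_p = 0 gives ζ = 7.2/(2√(3.8K_p)).
Setting ζ = 0.2528: √(3.8K_p) = 7.2/(2·0.2528) = 14.24, so K_p = 202.7/3.8 = 53.4.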